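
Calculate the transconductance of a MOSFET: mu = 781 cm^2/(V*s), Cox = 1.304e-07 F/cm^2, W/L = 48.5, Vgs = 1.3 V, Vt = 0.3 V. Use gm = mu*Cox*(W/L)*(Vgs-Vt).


Step 1: Vov = Vgs - Vt = 1.3 - 0.3 = 1.0 V
Step 2: gm = mu * Cox * (W/L) * Vov
Step 3: gm = 781 * 1.304e-07 * 48.5 * 1.0 = 4.94e-03 S

4.94e-03


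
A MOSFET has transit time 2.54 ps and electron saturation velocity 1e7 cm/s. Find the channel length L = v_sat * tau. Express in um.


Step 1: tau in seconds = 2.54 ps * 1e-12 = 2.5400e-12 s
Step 2: L = v_sat * tau = 1e7 * 2.5400e-12 = 2.5400e-05 cm
Step 3: L in um = 2.5400e-05 * 1e4 = 0.254 um

0.254


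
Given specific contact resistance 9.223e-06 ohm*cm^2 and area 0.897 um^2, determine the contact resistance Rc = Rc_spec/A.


Step 1: Convert area to cm^2: 0.897 um^2 = 8.9700e-09 cm^2
Step 2: Rc = Rc_spec / A = 9.223e-06 / 8.9700e-09
Step 3: Rc = 1.03e+03 ohms

1.03e+03


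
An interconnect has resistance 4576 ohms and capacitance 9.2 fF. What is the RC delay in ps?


Step 1: tau = R * C
Step 2: tau = 4576 * 9.2 fF = 4576 * 9.2e-15 F
Step 3: tau = 4.20992e-11 s = 42.0992 ps

42.0992


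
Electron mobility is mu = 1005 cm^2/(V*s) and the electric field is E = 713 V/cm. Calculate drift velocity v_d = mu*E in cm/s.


Step 1: v_d = mu * E
Step 2: v_d = 1005 * 713 = 716565
Step 3: v_d = 7.17e+05 cm/s

7.17e+05


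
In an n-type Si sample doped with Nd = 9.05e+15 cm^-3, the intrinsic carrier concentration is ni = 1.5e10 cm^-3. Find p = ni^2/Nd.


Step 1: Since Nd >> ni, n ≈ Nd = 9.05e+15 cm^-3
Step 2: p = ni^2 / n = (1.5e10)^2 / 9.05e+15
Step 3: p = 2.25e20 / 9.05e+15 = 2.49e+04 cm^-3

2.49e+04


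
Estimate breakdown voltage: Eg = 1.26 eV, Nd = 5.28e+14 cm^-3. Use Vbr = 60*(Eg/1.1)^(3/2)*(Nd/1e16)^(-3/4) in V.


Step 1: Eg/1.1 = 1.26/1.1 = 1.145455
Step 2: (Eg/1.1)^1.5 = 1.145455^1.5 = 1.225934
Step 3: (Nd/1e16)^(-0.75) = (0.0528)^(-0.75) = 9.078719
Step 4: Vbr = 60 * 1.225934 * 9.078719 = 667.8 V

667.8


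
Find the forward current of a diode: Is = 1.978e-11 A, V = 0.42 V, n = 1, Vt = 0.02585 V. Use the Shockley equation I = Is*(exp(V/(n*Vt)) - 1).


Step 1: V/(n*Vt) = 0.42/(1*0.02585) = 16.2476
Step 2: exp(16.2476) = 1.1383e+07
Step 3: I = 1.978e-11 * (1.1383e+07 - 1) = 2.25e-04 A

2.25e-04


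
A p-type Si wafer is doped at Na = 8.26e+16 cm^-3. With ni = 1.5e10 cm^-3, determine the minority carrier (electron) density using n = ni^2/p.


Step 1: Majority hole concentration p ≈ Na = 8.26e+16 cm^-3
Step 2: n = ni^2 / Na = (1.5e10)^2 / 8.26e+16
Step 3: n = 2.72e+03 cm^-3

2.72e+03


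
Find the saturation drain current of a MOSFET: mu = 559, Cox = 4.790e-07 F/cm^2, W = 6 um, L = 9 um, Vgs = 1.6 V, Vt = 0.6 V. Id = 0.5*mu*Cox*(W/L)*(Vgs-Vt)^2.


Step 1: Overdrive voltage Vov = Vgs - Vt = 1.6 - 0.6 = 1.0 V
Step 2: W/L = 6/9 = 0.666667
Step 3: Id = 0.5 * 559 * 4.790e-07 * 0.666667 * 1.0^2
Step 4: Id = 8.93e-05 A

8.93e-05


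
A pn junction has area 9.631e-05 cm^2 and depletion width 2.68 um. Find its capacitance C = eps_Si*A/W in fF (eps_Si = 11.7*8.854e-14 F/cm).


Step 1: eps_Si = 11.7 * 8.854e-14 = 1.035918e-12 F/cm
Step 2: W in cm = 2.68 * 1e-4 = 2.68e-04 cm
Step 3: C = 1.035918e-12 * 9.631e-05 / 2.68e-04 = 3.722734e-13 F
Step 4: C = 372.27 fF

372.27


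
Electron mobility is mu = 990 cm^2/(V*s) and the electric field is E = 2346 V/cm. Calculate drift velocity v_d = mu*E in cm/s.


Step 1: v_d = mu * E
Step 2: v_d = 990 * 2346 = 2322540
Step 3: v_d = 2.32e+06 cm/s

2.32e+06


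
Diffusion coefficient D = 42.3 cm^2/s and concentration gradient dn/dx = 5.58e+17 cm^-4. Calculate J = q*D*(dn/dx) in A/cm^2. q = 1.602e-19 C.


Step 1: J = q * D * (dn/dx)
Step 2: J = 1.602e-19 * 42.3 * 5.58e+17
Step 3: J = 3.78e+00 A/cm^2

3.78e+00


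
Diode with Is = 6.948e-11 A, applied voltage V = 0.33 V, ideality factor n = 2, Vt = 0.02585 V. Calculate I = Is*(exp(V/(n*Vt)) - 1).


Step 1: V/(n*Vt) = 0.33/(2*0.02585) = 6.3830
Step 2: exp(6.3830) = 5.9170e+02
Step 3: I = 6.948e-11 * (5.9170e+02 - 1) = 4.10e-08 A

4.10e-08


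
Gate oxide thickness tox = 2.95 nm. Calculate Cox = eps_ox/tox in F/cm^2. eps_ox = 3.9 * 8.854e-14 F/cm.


Step 1: eps_ox = 3.9 * 8.854e-14 = 3.45306e-13 F/cm
Step 2: tox in cm = 2.95 nm * 1e-7 = 2.9500e-07 cm
Step 3: Cox = 3.45306e-13 / 2.9500e-07 = 1.17e-06 F/cm^2

1.17e-06


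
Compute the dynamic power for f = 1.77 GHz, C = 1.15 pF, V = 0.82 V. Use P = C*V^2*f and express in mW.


Step 1: V^2 = 0.82^2 = 0.6724 V^2
Step 2: P = C*V^2*f = 1.15e-12 F * 0.6724 * 1.77e9 Hz
Step 3: P = 1.3686702e-03 W
Step 4: P = 1.369 mW

1.369


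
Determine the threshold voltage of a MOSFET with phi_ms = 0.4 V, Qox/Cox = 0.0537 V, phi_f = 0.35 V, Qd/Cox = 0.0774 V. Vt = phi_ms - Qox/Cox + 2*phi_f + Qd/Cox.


Step 1: Vt = phi_ms - Qox/Cox + 2*phi_f + Qd/Cox
Step 2: Vt = 0.4 - 0.0537 + 2*0.35 + 0.0774
Step 3: Vt = 0.4 - 0.0537 + 0.7 + 0.0774
Step 4: Vt = 1.1237 V

1.1237


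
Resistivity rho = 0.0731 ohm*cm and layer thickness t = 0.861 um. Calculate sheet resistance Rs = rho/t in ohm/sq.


Step 1: Convert thickness to cm: t = 0.861 um = 8.6100e-05 cm
Step 2: Rs = rho / t = 0.0731 / 8.6100e-05
Step 3: Rs = 849.0 ohm/sq

849.0


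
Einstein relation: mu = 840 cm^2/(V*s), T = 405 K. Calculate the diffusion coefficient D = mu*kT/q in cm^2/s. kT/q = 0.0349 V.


Step 1: D = mu * (kT/q)
Step 2: D = 840 * 0.0349
Step 3: D = 29.32 cm^2/s

29.32


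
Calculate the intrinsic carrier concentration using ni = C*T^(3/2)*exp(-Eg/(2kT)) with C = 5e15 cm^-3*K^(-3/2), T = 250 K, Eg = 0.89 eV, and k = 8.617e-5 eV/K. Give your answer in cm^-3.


Step 1: Compute kT = 8.617e-5 * 250 = 0.0215425 eV
Step 2: Exponent = -Eg/(2kT) = -0.89/(2*0.0215425) = -20.65684
Step 3: T^(3/2) = 250^1.5 = 3952.85
Step 4: ni = 5e15 * 3952.85 * exp(-20.65684) = 2.11e+10 cm^-3

2.11e+10


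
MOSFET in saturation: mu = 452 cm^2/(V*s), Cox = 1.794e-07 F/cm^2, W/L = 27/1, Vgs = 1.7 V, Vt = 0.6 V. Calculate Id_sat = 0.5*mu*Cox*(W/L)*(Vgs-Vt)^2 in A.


Step 1: Overdrive voltage Vov = Vgs - Vt = 1.7 - 0.6 = 1.1 V
Step 2: W/L = 27/1 = 27
Step 3: Id = 0.5 * 452 * 1.794e-07 * 27 * 1.1^2
Step 4: Id = 1.32e-03 A

1.32e-03


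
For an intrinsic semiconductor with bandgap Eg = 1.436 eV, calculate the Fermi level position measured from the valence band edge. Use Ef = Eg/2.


Step 1: For an intrinsic semiconductor, the Fermi level sits at midgap.
Step 2: Ef = Eg / 2 = 1.436 / 2 = 0.718 eV

0.718


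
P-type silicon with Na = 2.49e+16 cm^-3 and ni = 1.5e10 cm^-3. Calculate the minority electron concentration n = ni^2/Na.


Step 1: Majority hole concentration p ≈ Na = 2.49e+16 cm^-3
Step 2: n = ni^2 / Na = (1.5e10)^2 / 2.49e+16
Step 3: n = 9.04e+03 cm^-3

9.04e+03


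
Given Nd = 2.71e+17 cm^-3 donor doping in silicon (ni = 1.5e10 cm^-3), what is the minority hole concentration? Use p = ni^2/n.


Step 1: Since Nd >> ni, n ≈ Nd = 2.71e+17 cm^-3
Step 2: p = ni^2 / n = (1.5e10)^2 / 2.71e+17
Step 3: p = 2.25e20 / 2.71e+17 = 8.30e+02 cm^-3

8.30e+02


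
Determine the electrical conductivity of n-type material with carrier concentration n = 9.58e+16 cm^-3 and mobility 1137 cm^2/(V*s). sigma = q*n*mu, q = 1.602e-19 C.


Step 1: sigma = q * n * mu
Step 2: sigma = 1.602e-19 * 9.58e+16 * 1137
Step 3: sigma = 1.745e+01 S/cm

1.745e+01


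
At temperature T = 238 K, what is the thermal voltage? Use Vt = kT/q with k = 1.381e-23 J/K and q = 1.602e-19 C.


Step 1: kT = 1.381e-23 * 238 = 3.28678e-21 J
Step 2: Vt = kT/q = 3.28678e-21 / 1.602e-19
Step 3: Vt = 0.02052 V

0.02052


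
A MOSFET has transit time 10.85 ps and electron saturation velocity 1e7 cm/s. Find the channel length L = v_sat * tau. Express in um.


Step 1: tau in seconds = 10.85 ps * 1e-12 = 1.0850e-11 s
Step 2: L = v_sat * tau = 1e7 * 1.0850e-11 = 1.0850e-04 cm
Step 3: L in um = 1.0850e-04 * 1e4 = 1.085 um

1.085


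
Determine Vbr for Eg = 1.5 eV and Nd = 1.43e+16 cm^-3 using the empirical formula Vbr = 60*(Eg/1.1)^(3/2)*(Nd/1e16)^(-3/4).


Step 1: Eg/1.1 = 1.5/1.1 = 1.363636
Step 2: (Eg/1.1)^1.5 = 1.363636^1.5 = 1.592384
Step 3: (Nd/1e16)^(-0.75) = (1.43)^(-0.75) = 0.764712
Step 4: Vbr = 60 * 1.592384 * 0.764712 = 73.1 V

73.1


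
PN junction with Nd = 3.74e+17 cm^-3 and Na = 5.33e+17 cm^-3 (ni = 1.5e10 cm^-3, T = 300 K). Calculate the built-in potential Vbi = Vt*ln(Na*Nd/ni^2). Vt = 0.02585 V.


Step 1: Compute Na*Nd/ni^2 = 5.33e+17 * 3.74e+17 / (1.5e10)^2 = 8.8596e+14
Step 2: ln(8.8596e+14) = 34.4177
Step 3: Vbi = 0.02585 * 34.4177 = 0.89 V

0.89


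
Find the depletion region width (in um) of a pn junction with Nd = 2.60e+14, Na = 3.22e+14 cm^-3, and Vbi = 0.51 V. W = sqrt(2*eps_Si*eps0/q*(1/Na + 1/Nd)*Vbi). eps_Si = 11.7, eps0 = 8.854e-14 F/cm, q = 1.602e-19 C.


Step 1: 1/Na + 1/Nd = 1/3.22e+14 + 1/2.60e+14 = 6.95174e-15
Step 2: 2*eps*eps0/q = 2*11.7*8.854e-14/1.602e-19 = 1.293281e+07
Step 3: W^2 = 1.293281e+07 * 6.95174e-15 * 0.51 = 4.58518e-08
Step 4: W = sqrt(4.58518e-08) = 2.141e-04 cm = 2.141 um

2.141


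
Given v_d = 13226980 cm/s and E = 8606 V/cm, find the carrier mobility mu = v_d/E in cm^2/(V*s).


Step 1: mu = v_d / E
Step 2: mu = 13226980 / 8606
Step 3: mu = 1536.95 cm^2/(V*s)

1536.95


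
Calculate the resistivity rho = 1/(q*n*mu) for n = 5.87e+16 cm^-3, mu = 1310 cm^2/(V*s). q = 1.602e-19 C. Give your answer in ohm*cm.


Step 1: sigma = q * n * mu = 1.602e-19 * 5.87e+16 * 1310 = 1.23189e+01 S/cm
Step 2: rho = 1 / sigma = 1 / 1.23189e+01 = 0.08118 ohm*cm

0.08118


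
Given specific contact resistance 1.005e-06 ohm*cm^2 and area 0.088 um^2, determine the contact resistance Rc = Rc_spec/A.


Step 1: Convert area to cm^2: 0.088 um^2 = 8.8000e-10 cm^2
Step 2: Rc = Rc_spec / A = 1.005e-06 / 8.8000e-10
Step 3: Rc = 1.14e+03 ohms

1.14e+03


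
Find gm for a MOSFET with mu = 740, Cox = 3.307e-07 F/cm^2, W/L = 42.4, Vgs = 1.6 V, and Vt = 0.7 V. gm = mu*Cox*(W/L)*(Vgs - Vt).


Step 1: Vov = Vgs - Vt = 1.6 - 0.7 = 0.9 V
Step 2: gm = mu * Cox * (W/L) * Vov
Step 3: gm = 740 * 3.307e-07 * 42.4 * 0.9 = 9.34e-03 S

9.34e-03


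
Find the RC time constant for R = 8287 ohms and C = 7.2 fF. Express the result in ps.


Step 1: tau = R * C
Step 2: tau = 8287 * 7.2 fF = 8287 * 7.2e-15 F
Step 3: tau = 5.96664e-11 s = 59.6664 ps

59.6664


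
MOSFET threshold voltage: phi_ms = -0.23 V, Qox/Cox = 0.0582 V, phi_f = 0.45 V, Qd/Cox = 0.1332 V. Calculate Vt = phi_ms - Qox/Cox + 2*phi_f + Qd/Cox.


Step 1: Vt = phi_ms - Qox/Cox + 2*phi_f + Qd/Cox
Step 2: Vt = -0.23 - 0.0582 + 2*0.45 + 0.1332
Step 3: Vt = -0.23 - 0.0582 + 0.9 + 0.1332
Step 4: Vt = 0.745 V

0.745


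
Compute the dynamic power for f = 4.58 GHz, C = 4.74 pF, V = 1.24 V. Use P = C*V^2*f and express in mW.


Step 1: V^2 = 1.24^2 = 1.5376 V^2
Step 2: P = C*V^2*f = 4.74e-12 F * 1.5376 * 4.58e9 Hz
Step 3: P = 3.338006592e-02 W
Step 4: P = 33.38 mW

33.38


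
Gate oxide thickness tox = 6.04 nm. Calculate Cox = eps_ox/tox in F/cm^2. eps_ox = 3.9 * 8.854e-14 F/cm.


Step 1: eps_ox = 3.9 * 8.854e-14 = 3.45306e-13 F/cm
Step 2: tox in cm = 6.04 nm * 1e-7 = 6.0400e-07 cm
Step 3: Cox = 3.45306e-13 / 6.0400e-07 = 5.72e-07 F/cm^2

5.72e-07


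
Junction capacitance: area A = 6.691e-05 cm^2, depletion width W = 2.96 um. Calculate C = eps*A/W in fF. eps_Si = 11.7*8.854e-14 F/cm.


Step 1: eps_Si = 11.7 * 8.854e-14 = 1.035918e-12 F/cm
Step 2: W in cm = 2.96 * 1e-4 = 2.96e-04 cm
Step 3: C = 1.035918e-12 * 6.691e-05 / 2.96e-04 = 2.341665e-13 F
Step 4: C = 234.17 fF

234.17


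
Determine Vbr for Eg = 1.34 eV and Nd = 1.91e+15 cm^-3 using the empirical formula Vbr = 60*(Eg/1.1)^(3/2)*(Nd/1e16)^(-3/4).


Step 1: Eg/1.1 = 1.34/1.1 = 1.218182
Step 2: (Eg/1.1)^1.5 = 1.218182^1.5 = 1.344523
Step 3: (Nd/1e16)^(-0.75) = (0.191)^(-0.75) = 3.461186
Step 4: Vbr = 60 * 1.344523 * 3.461186 = 279.2 V

279.2


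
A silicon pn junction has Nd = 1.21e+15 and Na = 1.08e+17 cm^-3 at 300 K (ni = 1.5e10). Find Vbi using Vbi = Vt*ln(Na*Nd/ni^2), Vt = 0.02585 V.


Step 1: Compute Na*Nd/ni^2 = 1.08e+17 * 1.21e+15 / (1.5e10)^2 = 5.8080e+11
Step 2: ln(5.8080e+11) = 27.0877
Step 3: Vbi = 0.02585 * 27.0877 = 0.7 V

0.7


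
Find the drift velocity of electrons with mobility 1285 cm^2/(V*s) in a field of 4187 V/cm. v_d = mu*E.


Step 1: v_d = mu * E
Step 2: v_d = 1285 * 4187 = 5380295
Step 3: v_d = 5.38e+06 cm/s

5.38e+06


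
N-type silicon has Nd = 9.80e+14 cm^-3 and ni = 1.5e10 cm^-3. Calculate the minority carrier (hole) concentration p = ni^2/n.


Step 1: Since Nd >> ni, n ≈ Nd = 9.80e+14 cm^-3
Step 2: p = ni^2 / n = (1.5e10)^2 / 9.80e+14
Step 3: p = 2.25e20 / 9.80e+14 = 2.30e+05 cm^-3

2.30e+05


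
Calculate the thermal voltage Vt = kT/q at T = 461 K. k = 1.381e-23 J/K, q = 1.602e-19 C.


Step 1: kT = 1.381e-23 * 461 = 6.36641e-21 J
Step 2: Vt = kT/q = 6.36641e-21 / 1.602e-19
Step 3: Vt = 0.03974 V

0.03974


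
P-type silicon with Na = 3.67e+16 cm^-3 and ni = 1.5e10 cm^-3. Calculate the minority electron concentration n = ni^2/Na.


Step 1: Majority hole concentration p ≈ Na = 3.67e+16 cm^-3
Step 2: n = ni^2 / Na = (1.5e10)^2 / 3.67e+16
Step 3: n = 6.13e+03 cm^-3

6.13e+03


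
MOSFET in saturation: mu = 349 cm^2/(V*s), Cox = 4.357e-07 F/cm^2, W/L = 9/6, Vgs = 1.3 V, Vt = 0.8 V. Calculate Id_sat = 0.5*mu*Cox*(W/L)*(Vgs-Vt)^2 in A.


Step 1: Overdrive voltage Vov = Vgs - Vt = 1.3 - 0.8 = 0.5 V
Step 2: W/L = 9/6 = 1.5
Step 3: Id = 0.5 * 349 * 4.357e-07 * 1.5 * 0.5^2
Step 4: Id = 2.85e-05 A

2.85e-05


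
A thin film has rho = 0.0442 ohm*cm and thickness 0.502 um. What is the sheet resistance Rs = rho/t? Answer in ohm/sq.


Step 1: Convert thickness to cm: t = 0.502 um = 5.0200e-05 cm
Step 2: Rs = rho / t = 0.0442 / 5.0200e-05
Step 3: Rs = 880.5 ohm/sq

880.5


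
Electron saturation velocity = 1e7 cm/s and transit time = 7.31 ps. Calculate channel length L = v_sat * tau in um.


Step 1: tau in seconds = 7.31 ps * 1e-12 = 7.3100e-12 s
Step 2: L = v_sat * tau = 1e7 * 7.3100e-12 = 7.3100e-05 cm
Step 3: L in um = 7.3100e-05 * 1e4 = 0.731 um

0.731


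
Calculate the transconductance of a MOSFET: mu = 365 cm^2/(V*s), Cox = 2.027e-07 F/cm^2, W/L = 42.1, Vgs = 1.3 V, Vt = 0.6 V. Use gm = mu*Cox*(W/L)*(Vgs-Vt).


Step 1: Vov = Vgs - Vt = 1.3 - 0.6 = 0.7 V
Step 2: gm = mu * Cox * (W/L) * Vov
Step 3: gm = 365 * 2.027e-07 * 42.1 * 0.7 = 2.18e-03 S

2.18e-03


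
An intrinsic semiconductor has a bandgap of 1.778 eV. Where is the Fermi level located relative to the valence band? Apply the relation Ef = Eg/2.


Step 1: For an intrinsic semiconductor, the Fermi level sits at midgap.
Step 2: Ef = Eg / 2 = 1.778 / 2 = 0.889 eV

0.889


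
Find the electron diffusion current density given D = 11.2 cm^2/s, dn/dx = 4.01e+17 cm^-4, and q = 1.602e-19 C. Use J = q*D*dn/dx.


Step 1: J = q * D * (dn/dx)
Step 2: J = 1.602e-19 * 11.2 * 4.01e+17
Step 3: J = 7.19e-01 A/cm^2

7.19e-01


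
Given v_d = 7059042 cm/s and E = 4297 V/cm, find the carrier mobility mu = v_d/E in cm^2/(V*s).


Step 1: mu = v_d / E
Step 2: mu = 7059042 / 4297
Step 3: mu = 1642.78 cm^2/(V*s)

1642.78


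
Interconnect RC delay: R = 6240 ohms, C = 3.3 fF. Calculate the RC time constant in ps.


Step 1: tau = R * C
Step 2: tau = 6240 * 3.3 fF = 6240 * 3.3e-15 F
Step 3: tau = 2.0592e-11 s = 20.592 ps

20.592


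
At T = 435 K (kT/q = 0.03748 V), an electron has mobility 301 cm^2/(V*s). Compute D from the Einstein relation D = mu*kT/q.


Step 1: D = mu * (kT/q)
Step 2: D = 301 * 0.03748
Step 3: D = 11.28 cm^2/s

11.28


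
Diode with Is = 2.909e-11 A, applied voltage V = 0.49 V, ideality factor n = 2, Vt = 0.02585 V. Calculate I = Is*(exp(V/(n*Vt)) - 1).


Step 1: V/(n*Vt) = 0.49/(2*0.02585) = 9.4778
Step 2: exp(9.4778) = 1.3066e+04
Step 3: I = 2.909e-11 * (1.3066e+04 - 1) = 3.80e-07 A

3.80e-07


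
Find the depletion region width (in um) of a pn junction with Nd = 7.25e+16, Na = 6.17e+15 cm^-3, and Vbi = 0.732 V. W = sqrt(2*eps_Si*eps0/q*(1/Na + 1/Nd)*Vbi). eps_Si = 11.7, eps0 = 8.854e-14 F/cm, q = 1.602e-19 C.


Step 1: 1/Na + 1/Nd = 1/6.17e+15 + 1/7.25e+16 = 1.75868e-16
Step 2: 2*eps*eps0/q = 2*11.7*8.854e-14/1.602e-19 = 1.293281e+07
Step 3: W^2 = 1.293281e+07 * 1.75868e-16 * 0.732 = 1.66491e-09
Step 4: W = sqrt(1.66491e-09) = 4.080e-05 cm = 0.408 um

0.408


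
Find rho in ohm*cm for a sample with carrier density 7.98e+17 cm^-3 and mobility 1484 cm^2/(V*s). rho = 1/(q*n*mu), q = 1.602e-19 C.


Step 1: sigma = q * n * mu = 1.602e-19 * 7.98e+17 * 1484 = 1.89714e+02 S/cm
Step 2: rho = 1 / sigma = 1 / 1.89714e+02 = 0.005271 ohm*cm

0.005271


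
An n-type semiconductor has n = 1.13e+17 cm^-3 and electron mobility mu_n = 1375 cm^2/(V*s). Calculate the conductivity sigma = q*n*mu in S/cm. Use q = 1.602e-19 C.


Step 1: sigma = q * n * mu
Step 2: sigma = 1.602e-19 * 1.13e+17 * 1375
Step 3: sigma = 2.489e+01 S/cm

2.489e+01


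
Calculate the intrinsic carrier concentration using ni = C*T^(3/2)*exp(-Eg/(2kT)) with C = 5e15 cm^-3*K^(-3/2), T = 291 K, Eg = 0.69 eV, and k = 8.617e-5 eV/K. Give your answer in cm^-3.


Step 1: Compute kT = 8.617e-5 * 291 = 0.02507547 eV
Step 2: Exponent = -Eg/(2kT) = -0.69/(2*0.02507547) = -13.75847
Step 3: T^(3/2) = 291^1.5 = 4964.09
Step 4: ni = 5e15 * 4964.09 * exp(-13.75847) = 2.63e+13 cm^-3

2.63e+13


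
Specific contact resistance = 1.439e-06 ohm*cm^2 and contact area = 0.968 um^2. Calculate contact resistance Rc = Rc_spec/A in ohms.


Step 1: Convert area to cm^2: 0.968 um^2 = 9.6800e-09 cm^2
Step 2: Rc = Rc_spec / A = 1.439e-06 / 9.6800e-09
Step 3: Rc = 1.49e+02 ohms

1.49e+02


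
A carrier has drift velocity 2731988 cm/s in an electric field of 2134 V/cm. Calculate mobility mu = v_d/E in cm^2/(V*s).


Step 1: mu = v_d / E
Step 2: mu = 2731988 / 2134
Step 3: mu = 1280.22 cm^2/(V*s)

1280.22


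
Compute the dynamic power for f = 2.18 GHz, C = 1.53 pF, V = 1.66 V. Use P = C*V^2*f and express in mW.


Step 1: V^2 = 1.66^2 = 2.7556 V^2
Step 2: P = C*V^2*f = 1.53e-12 F * 2.7556 * 2.18e9 Hz
Step 3: P = 9.19102824e-03 W
Step 4: P = 9.191 mW

9.191


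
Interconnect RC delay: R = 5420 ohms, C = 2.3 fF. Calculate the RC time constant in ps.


Step 1: tau = R * C
Step 2: tau = 5420 * 2.3 fF = 5420 * 2.3e-15 F
Step 3: tau = 1.2466e-11 s = 12.466 ps

12.466


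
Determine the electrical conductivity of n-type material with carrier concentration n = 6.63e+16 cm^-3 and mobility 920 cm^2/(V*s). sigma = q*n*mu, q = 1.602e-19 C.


Step 1: sigma = q * n * mu
Step 2: sigma = 1.602e-19 * 6.63e+16 * 920
Step 3: sigma = 9.772e+00 S/cm

9.772e+00


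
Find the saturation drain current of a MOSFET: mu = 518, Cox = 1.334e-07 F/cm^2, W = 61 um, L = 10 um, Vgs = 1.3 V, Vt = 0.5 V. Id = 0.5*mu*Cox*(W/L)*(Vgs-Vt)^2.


Step 1: Overdrive voltage Vov = Vgs - Vt = 1.3 - 0.5 = 0.8 V
Step 2: W/L = 61/10 = 6.1
Step 3: Id = 0.5 * 518 * 1.334e-07 * 6.1 * 0.8^2
Step 4: Id = 1.35e-04 A

1.35e-04


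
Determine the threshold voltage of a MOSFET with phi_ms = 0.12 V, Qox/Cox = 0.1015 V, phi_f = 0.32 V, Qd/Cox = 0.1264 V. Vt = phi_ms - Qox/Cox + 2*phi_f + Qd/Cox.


Step 1: Vt = phi_ms - Qox/Cox + 2*phi_f + Qd/Cox
Step 2: Vt = 0.12 - 0.1015 + 2*0.32 + 0.1264
Step 3: Vt = 0.12 - 0.1015 + 0.64 + 0.1264
Step 4: Vt = 0.7849 V

0.7849


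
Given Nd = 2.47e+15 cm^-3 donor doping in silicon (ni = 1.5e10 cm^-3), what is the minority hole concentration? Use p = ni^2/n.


Step 1: Since Nd >> ni, n ≈ Nd = 2.47e+15 cm^-3
Step 2: p = ni^2 / n = (1.5e10)^2 / 2.47e+15
Step 3: p = 2.25e20 / 2.47e+15 = 9.11e+04 cm^-3

9.11e+04


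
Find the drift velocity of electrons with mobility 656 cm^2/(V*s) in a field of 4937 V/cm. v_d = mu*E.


Step 1: v_d = mu * E
Step 2: v_d = 656 * 4937 = 3238672
Step 3: v_d = 3.24e+06 cm/s

3.24e+06


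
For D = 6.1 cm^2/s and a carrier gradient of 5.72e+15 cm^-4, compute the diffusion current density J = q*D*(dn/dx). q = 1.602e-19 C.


Step 1: J = q * D * (dn/dx)
Step 2: J = 1.602e-19 * 6.1 * 5.72e+15
Step 3: J = 5.59e-03 A/cm^2

5.59e-03


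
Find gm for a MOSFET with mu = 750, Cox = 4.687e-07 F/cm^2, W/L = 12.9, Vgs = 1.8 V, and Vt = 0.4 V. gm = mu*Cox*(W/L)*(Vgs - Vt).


Step 1: Vov = Vgs - Vt = 1.8 - 0.4 = 1.4 V
Step 2: gm = mu * Cox * (W/L) * Vov
Step 3: gm = 750 * 4.687e-07 * 12.9 * 1.4 = 6.35e-03 S

6.35e-03


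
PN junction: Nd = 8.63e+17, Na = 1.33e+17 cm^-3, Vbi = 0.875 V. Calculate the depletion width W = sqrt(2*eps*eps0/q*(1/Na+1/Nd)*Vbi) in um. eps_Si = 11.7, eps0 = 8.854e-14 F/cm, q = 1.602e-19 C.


Step 1: 1/Na + 1/Nd = 1/1.33e+17 + 1/8.63e+17 = 8.67755e-18
Step 2: 2*eps*eps0/q = 2*11.7*8.854e-14/1.602e-19 = 1.293281e+07
Step 3: W^2 = 1.293281e+07 * 8.67755e-18 * 0.875 = 9.81970e-11
Step 4: W = sqrt(9.81970e-11) = 9.909e-06 cm = 0.09909 um

0.09909


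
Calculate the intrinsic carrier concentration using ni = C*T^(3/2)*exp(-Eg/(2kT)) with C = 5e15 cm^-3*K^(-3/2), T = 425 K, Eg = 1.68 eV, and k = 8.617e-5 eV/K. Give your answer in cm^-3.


Step 1: Compute kT = 8.617e-5 * 425 = 0.03662225 eV
Step 2: Exponent = -Eg/(2kT) = -1.68/(2*0.03662225) = -22.93688
Step 3: T^(3/2) = 425^1.5 = 8761.60
Step 4: ni = 5e15 * 8761.60 * exp(-22.93688) = 4.79e+09 cm^-3

4.79e+09


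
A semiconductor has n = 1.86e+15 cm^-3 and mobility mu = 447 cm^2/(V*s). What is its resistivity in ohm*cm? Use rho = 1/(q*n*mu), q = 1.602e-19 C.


Step 1: sigma = q * n * mu = 1.602e-19 * 1.86e+15 * 447 = 1.33193e-01 S/cm
Step 2: rho = 1 / sigma = 1 / 1.33193e-01 = 7.508 ohm*cm

7.508


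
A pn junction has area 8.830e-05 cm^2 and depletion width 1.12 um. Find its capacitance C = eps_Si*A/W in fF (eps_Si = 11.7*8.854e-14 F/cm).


Step 1: eps_Si = 11.7 * 8.854e-14 = 1.035918e-12 F/cm
Step 2: W in cm = 1.12 * 1e-4 = 1.12e-04 cm
Step 3: C = 1.035918e-12 * 8.830e-05 / 1.12e-04 = 8.167104e-13 F
Step 4: C = 816.71 fF

816.71


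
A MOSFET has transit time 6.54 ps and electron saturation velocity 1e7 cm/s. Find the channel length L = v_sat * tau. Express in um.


Step 1: tau in seconds = 6.54 ps * 1e-12 = 6.5400e-12 s
Step 2: L = v_sat * tau = 1e7 * 6.5400e-12 = 6.5400e-05 cm
Step 3: L in um = 6.5400e-05 * 1e4 = 0.654 um

0.654


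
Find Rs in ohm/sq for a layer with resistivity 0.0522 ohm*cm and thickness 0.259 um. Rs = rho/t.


Step 1: Convert thickness to cm: t = 0.259 um = 2.5900e-05 cm
Step 2: Rs = rho / t = 0.0522 / 2.5900e-05
Step 3: Rs = 2015.4 ohm/sq

2015.4


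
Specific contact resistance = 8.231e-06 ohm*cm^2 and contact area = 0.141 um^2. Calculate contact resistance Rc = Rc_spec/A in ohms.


Step 1: Convert area to cm^2: 0.141 um^2 = 1.4100e-09 cm^2
Step 2: Rc = Rc_spec / A = 8.231e-06 / 1.4100e-09
Step 3: Rc = 5.84e+03 ohms

5.84e+03


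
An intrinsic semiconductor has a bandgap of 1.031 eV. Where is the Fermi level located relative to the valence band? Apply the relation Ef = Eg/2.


Step 1: For an intrinsic semiconductor, the Fermi level sits at midgap.
Step 2: Ef = Eg / 2 = 1.031 / 2 = 0.5155 eV

0.5155


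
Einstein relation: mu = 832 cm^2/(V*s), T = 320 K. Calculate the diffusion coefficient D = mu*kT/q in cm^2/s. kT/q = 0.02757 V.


Step 1: D = mu * (kT/q)
Step 2: D = 832 * 0.02757
Step 3: D = 22.94 cm^2/s

22.94


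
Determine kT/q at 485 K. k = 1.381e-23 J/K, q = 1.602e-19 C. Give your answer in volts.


Step 1: kT = 1.381e-23 * 485 = 6.69785e-21 J
Step 2: Vt = kT/q = 6.69785e-21 / 1.602e-19
Step 3: Vt = 0.04181 V

0.04181


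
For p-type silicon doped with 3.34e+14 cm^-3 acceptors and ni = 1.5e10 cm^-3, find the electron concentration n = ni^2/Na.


Step 1: Majority hole concentration p ≈ Na = 3.34e+14 cm^-3
Step 2: n = ni^2 / Na = (1.5e10)^2 / 3.34e+14
Step 3: n = 6.74e+05 cm^-3

6.74e+05


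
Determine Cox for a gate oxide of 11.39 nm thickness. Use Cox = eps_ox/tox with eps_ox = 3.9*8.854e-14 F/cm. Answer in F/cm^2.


Step 1: eps_ox = 3.9 * 8.854e-14 = 3.45306e-13 F/cm
Step 2: tox in cm = 11.39 nm * 1e-7 = 1.1390e-06 cm
Step 3: Cox = 3.45306e-13 / 1.1390e-06 = 3.03e-07 F/cm^2

3.03e-07


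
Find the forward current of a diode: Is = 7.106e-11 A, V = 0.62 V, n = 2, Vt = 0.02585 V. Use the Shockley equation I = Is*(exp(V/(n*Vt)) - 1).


Step 1: V/(n*Vt) = 0.62/(2*0.02585) = 11.9923
Step 2: exp(11.9923) = 1.6151e+05
Step 3: I = 7.106e-11 * (1.6151e+05 - 1) = 1.15e-05 A

1.15e-05


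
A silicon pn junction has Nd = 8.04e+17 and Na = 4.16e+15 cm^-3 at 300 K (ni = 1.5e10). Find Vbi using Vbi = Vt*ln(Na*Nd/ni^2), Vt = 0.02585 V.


Step 1: Compute Na*Nd/ni^2 = 4.16e+15 * 8.04e+17 / (1.5e10)^2 = 1.4865e+13
Step 2: ln(1.4865e+13) = 30.3300
Step 3: Vbi = 0.02585 * 30.3300 = 0.784 V

0.784


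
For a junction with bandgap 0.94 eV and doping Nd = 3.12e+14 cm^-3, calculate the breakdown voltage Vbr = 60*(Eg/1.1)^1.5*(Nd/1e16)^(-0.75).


Step 1: Eg/1.1 = 0.94/1.1 = 0.854545
Step 2: (Eg/1.1)^1.5 = 0.854545^1.5 = 0.789955
Step 3: (Nd/1e16)^(-0.75) = (0.0312)^(-0.75) = 13.470510
Step 4: Vbr = 60 * 0.789955 * 13.470510 = 638.5 V

638.5


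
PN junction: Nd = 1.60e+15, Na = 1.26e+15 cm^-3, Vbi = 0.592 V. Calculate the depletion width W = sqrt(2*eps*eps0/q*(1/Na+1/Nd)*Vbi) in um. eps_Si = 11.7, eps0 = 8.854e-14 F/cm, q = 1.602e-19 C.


Step 1: 1/Na + 1/Nd = 1/1.26e+15 + 1/1.60e+15 = 1.41865e-15
Step 2: 2*eps*eps0/q = 2*11.7*8.854e-14/1.602e-19 = 1.293281e+07
Step 3: W^2 = 1.293281e+07 * 1.41865e-15 * 0.592 = 1.08615e-08
Step 4: W = sqrt(1.08615e-08) = 1.042e-04 cm = 1.042 um

1.042


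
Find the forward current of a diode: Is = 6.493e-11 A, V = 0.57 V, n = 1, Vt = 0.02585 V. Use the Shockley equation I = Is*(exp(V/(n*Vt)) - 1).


Step 1: V/(n*Vt) = 0.57/(1*0.02585) = 22.0503
Step 2: exp(22.0503) = 3.7698e+09
Step 3: I = 6.493e-11 * (3.7698e+09 - 1) = 2.45e-01 A

2.45e-01


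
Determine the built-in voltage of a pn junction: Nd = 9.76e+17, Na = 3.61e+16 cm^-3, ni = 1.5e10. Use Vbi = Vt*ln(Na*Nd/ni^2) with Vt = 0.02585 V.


Step 1: Compute Na*Nd/ni^2 = 3.61e+16 * 9.76e+17 / (1.5e10)^2 = 1.5659e+14
Step 2: ln(1.5659e+14) = 32.6847
Step 3: Vbi = 0.02585 * 32.6847 = 0.845 V

0.845


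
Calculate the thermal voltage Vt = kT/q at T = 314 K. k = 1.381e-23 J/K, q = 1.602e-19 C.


Step 1: kT = 1.381e-23 * 314 = 4.33634e-21 J
Step 2: Vt = kT/q = 4.33634e-21 / 1.602e-19
Step 3: Vt = 0.02707 V

0.02707


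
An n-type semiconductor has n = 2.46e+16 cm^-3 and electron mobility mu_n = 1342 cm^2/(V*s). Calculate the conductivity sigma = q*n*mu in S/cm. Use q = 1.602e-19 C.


Step 1: sigma = q * n * mu
Step 2: sigma = 1.602e-19 * 2.46e+16 * 1342
Step 3: sigma = 5.289e+00 S/cm

5.289e+00


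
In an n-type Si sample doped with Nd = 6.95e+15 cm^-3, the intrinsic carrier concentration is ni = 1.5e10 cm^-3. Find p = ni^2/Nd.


Step 1: Since Nd >> ni, n ≈ Nd = 6.95e+15 cm^-3
Step 2: p = ni^2 / n = (1.5e10)^2 / 6.95e+15
Step 3: p = 2.25e20 / 6.95e+15 = 3.24e+04 cm^-3

3.24e+04


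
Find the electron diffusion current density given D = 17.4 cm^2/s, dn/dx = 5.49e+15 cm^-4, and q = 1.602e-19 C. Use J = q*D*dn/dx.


Step 1: J = q * D * (dn/dx)
Step 2: J = 1.602e-19 * 17.4 * 5.49e+15
Step 3: J = 1.53e-02 A/cm^2

1.53e-02


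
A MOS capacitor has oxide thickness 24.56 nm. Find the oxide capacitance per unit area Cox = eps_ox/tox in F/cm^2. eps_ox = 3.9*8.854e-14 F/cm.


Step 1: eps_ox = 3.9 * 8.854e-14 = 3.45306e-13 F/cm
Step 2: tox in cm = 24.56 nm * 1e-7 = 2.4560e-06 cm
Step 3: Cox = 3.45306e-13 / 2.4560e-06 = 1.41e-07 F/cm^2

1.41e-07


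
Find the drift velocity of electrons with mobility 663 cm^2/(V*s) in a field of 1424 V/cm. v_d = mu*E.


Step 1: v_d = mu * E
Step 2: v_d = 663 * 1424 = 944112
Step 3: v_d = 9.44e+05 cm/s

9.44e+05


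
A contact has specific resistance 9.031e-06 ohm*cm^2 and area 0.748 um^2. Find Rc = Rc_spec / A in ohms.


Step 1: Convert area to cm^2: 0.748 um^2 = 7.4800e-09 cm^2
Step 2: Rc = Rc_spec / A = 9.031e-06 / 7.4800e-09
Step 3: Rc = 1.21e+03 ohms

1.21e+03


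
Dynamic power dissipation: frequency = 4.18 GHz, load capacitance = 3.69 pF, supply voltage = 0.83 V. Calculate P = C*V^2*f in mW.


Step 1: V^2 = 0.83^2 = 0.6889 V^2
Step 2: P = C*V^2*f = 3.69e-12 F * 0.6889 * 4.18e9 Hz
Step 3: P = 1.062573138e-02 W
Step 4: P = 10.626 mW

10.626


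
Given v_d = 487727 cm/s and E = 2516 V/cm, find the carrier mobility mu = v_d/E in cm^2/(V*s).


Step 1: mu = v_d / E
Step 2: mu = 487727 / 2516
Step 3: mu = 193.85 cm^2/(V*s)

193.85


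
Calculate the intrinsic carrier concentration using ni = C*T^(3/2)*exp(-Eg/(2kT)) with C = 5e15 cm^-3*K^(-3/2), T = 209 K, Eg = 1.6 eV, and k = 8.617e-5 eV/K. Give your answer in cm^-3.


Step 1: Compute kT = 8.617e-5 * 209 = 0.01800953 eV
Step 2: Exponent = -Eg/(2kT) = -1.6/(2*0.01800953) = -44.42093
Step 3: T^(3/2) = 209^1.5 = 3021.48
Step 4: ni = 5e15 * 3021.48 * exp(-44.42093) = 7.72e-01 cm^-3

7.72e-01


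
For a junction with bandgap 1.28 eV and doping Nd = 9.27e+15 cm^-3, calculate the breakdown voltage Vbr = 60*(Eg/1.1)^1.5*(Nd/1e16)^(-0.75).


Step 1: Eg/1.1 = 1.28/1.1 = 1.163636
Step 2: (Eg/1.1)^1.5 = 1.163636^1.5 = 1.255237
Step 3: (Nd/1e16)^(-0.75) = (0.927)^(-0.75) = 1.058498
Step 4: Vbr = 60 * 1.255237 * 1.058498 = 79.7 V

79.7


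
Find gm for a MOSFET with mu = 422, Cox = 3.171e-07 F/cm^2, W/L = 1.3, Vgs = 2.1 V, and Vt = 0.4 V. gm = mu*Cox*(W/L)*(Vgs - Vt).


Step 1: Vov = Vgs - Vt = 2.1 - 0.4 = 1.7 V
Step 2: gm = mu * Cox * (W/L) * Vov
Step 3: gm = 422 * 3.171e-07 * 1.3 * 1.7 = 2.96e-04 S

2.96e-04


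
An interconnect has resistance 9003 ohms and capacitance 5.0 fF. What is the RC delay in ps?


Step 1: tau = R * C
Step 2: tau = 9003 * 5.0 fF = 9003 * 5.0e-15 F
Step 3: tau = 4.5015e-11 s = 45.015 ps

45.015


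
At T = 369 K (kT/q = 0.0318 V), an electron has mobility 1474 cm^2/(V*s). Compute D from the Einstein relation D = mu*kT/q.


Step 1: D = mu * (kT/q)
Step 2: D = 1474 * 0.0318
Step 3: D = 46.87 cm^2/s

46.87


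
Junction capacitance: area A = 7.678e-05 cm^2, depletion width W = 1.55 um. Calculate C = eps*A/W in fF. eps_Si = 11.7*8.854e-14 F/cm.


Step 1: eps_Si = 11.7 * 8.854e-14 = 1.035918e-12 F/cm
Step 2: W in cm = 1.55 * 1e-4 = 1.55e-04 cm
Step 3: C = 1.035918e-12 * 7.678e-05 / 1.55e-04 = 5.131470e-13 F
Step 4: C = 513.15 fF

513.15


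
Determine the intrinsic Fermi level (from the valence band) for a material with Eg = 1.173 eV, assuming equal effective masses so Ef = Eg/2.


Step 1: For an intrinsic semiconductor, the Fermi level sits at midgap.
Step 2: Ef = Eg / 2 = 1.173 / 2 = 0.5865 eV

0.5865


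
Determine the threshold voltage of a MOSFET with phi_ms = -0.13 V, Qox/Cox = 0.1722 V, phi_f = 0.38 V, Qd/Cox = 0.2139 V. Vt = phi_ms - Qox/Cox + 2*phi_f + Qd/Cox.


Step 1: Vt = phi_ms - Qox/Cox + 2*phi_f + Qd/Cox
Step 2: Vt = -0.13 - 0.1722 + 2*0.38 + 0.2139
Step 3: Vt = -0.13 - 0.1722 + 0.76 + 0.2139
Step 4: Vt = 0.6717 V

0.6717


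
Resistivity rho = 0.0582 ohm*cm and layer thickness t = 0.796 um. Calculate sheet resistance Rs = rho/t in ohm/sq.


Step 1: Convert thickness to cm: t = 0.796 um = 7.9600e-05 cm
Step 2: Rs = rho / t = 0.0582 / 7.9600e-05
Step 3: Rs = 731.2 ohm/sq

731.2


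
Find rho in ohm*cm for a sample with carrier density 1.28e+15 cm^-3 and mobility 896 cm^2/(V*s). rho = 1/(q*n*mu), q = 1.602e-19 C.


Step 1: sigma = q * n * mu = 1.602e-19 * 1.28e+15 * 896 = 1.83730e-01 S/cm
Step 2: rho = 1 / sigma = 1 / 1.83730e-01 = 5.443 ohm*cm

5.443


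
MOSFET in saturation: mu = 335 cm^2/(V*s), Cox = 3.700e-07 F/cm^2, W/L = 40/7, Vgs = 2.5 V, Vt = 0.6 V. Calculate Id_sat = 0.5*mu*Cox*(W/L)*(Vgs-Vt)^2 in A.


Step 1: Overdrive voltage Vov = Vgs - Vt = 2.5 - 0.6 = 1.9 V
Step 2: W/L = 40/7 = 5.71429
Step 3: Id = 0.5 * 335 * 3.700e-07 * 5.71429 * 1.9^2
Step 4: Id = 1.28e-03 A

1.28e-03


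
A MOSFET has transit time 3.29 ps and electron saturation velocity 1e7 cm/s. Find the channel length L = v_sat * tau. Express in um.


Step 1: tau in seconds = 3.29 ps * 1e-12 = 3.2900e-12 s
Step 2: L = v_sat * tau = 1e7 * 3.2900e-12 = 3.2900e-05 cm
Step 3: L in um = 3.2900e-05 * 1e4 = 0.329 um

0.329


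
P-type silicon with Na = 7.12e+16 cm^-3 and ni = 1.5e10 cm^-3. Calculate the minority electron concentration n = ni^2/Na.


Step 1: Majority hole concentration p ≈ Na = 7.12e+16 cm^-3
Step 2: n = ni^2 / Na = (1.5e10)^2 / 7.12e+16
Step 3: n = 3.16e+03 cm^-3

3.16e+03


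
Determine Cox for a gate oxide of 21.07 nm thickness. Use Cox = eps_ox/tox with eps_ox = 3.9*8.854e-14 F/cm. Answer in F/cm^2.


Step 1: eps_ox = 3.9 * 8.854e-14 = 3.45306e-13 F/cm
Step 2: tox in cm = 21.07 nm * 1e-7 = 2.1070e-06 cm
Step 3: Cox = 3.45306e-13 / 2.1070e-06 = 1.64e-07 F/cm^2

1.64e-07


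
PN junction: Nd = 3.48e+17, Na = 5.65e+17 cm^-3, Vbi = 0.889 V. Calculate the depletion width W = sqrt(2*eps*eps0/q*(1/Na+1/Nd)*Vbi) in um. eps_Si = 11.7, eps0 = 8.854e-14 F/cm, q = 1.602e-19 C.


Step 1: 1/Na + 1/Nd = 1/5.65e+17 + 1/3.48e+17 = 4.64347e-18
Step 2: 2*eps*eps0/q = 2*11.7*8.854e-14/1.602e-19 = 1.293281e+07
Step 3: W^2 = 1.293281e+07 * 4.64347e-18 * 0.889 = 5.33872e-11
Step 4: W = sqrt(5.33872e-11) = 7.307e-06 cm = 0.07307 um

0.07307


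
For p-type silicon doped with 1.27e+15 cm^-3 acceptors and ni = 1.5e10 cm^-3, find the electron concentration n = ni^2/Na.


Step 1: Majority hole concentration p ≈ Na = 1.27e+15 cm^-3
Step 2: n = ni^2 / Na = (1.5e10)^2 / 1.27e+15
Step 3: n = 1.77e+05 cm^-3

1.77e+05


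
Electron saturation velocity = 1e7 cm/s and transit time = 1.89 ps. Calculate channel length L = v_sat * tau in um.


Step 1: tau in seconds = 1.89 ps * 1e-12 = 1.8900e-12 s
Step 2: L = v_sat * tau = 1e7 * 1.8900e-12 = 1.8900e-05 cm
Step 3: L in um = 1.8900e-05 * 1e4 = 0.189 um

0.189


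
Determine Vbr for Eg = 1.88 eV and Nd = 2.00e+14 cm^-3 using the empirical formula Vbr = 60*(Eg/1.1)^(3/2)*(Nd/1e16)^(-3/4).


Step 1: Eg/1.1 = 1.88/1.1 = 1.709091
Step 2: (Eg/1.1)^1.5 = 1.709091^1.5 = 2.234332
Step 3: (Nd/1e16)^(-0.75) = (0.02)^(-0.75) = 18.803015
Step 4: Vbr = 60 * 2.234332 * 18.803015 = 2520.7 V

2520.7


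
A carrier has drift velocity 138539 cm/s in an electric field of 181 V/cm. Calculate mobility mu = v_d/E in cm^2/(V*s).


Step 1: mu = v_d / E
Step 2: mu = 138539 / 181
Step 3: mu = 765.41 cm^2/(V*s)

765.41


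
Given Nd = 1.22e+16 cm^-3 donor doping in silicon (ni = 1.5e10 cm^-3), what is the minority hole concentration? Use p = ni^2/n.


Step 1: Since Nd >> ni, n ≈ Nd = 1.22e+16 cm^-3
Step 2: p = ni^2 / n = (1.5e10)^2 / 1.22e+16
Step 3: p = 2.25e20 / 1.22e+16 = 1.84e+04 cm^-3

1.84e+04


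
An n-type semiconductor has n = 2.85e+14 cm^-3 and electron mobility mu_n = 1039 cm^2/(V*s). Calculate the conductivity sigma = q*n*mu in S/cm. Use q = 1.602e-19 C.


Step 1: sigma = q * n * mu
Step 2: sigma = 1.602e-19 * 2.85e+14 * 1039
Step 3: sigma = 4.744e-02 S/cm

4.744e-02


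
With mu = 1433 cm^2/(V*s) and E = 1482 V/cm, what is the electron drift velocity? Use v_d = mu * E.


Step 1: v_d = mu * E
Step 2: v_d = 1433 * 1482 = 2123706
Step 3: v_d = 2.12e+06 cm/s

2.12e+06


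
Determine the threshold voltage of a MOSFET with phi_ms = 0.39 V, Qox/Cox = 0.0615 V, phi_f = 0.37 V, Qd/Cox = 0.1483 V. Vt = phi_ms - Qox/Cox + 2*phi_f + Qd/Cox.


Step 1: Vt = phi_ms - Qox/Cox + 2*phi_f + Qd/Cox
Step 2: Vt = 0.39 - 0.0615 + 2*0.37 + 0.1483
Step 3: Vt = 0.39 - 0.0615 + 0.74 + 0.1483
Step 4: Vt = 1.2168 V

1.2168


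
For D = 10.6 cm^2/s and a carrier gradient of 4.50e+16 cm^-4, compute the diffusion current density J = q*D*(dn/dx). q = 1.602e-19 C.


Step 1: J = q * D * (dn/dx)
Step 2: J = 1.602e-19 * 10.6 * 4.50e+16
Step 3: J = 7.64e-02 A/cm^2

7.64e-02


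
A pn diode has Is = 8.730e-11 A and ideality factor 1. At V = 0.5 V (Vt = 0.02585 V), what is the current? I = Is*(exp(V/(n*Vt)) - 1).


Step 1: V/(n*Vt) = 0.5/(1*0.02585) = 19.3424
Step 2: exp(19.3424) = 2.5136e+08
Step 3: I = 8.730e-11 * (2.5136e+08 - 1) = 2.19e-02 A

2.19e-02


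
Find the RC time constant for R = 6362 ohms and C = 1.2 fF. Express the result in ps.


Step 1: tau = R * C
Step 2: tau = 6362 * 1.2 fF = 6362 * 1.2e-15 F
Step 3: tau = 7.6344e-12 s = 7.6344 ps

7.6344


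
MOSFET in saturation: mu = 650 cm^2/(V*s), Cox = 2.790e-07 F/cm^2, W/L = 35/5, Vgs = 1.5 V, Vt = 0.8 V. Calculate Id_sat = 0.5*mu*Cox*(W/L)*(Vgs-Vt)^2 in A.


Step 1: Overdrive voltage Vov = Vgs - Vt = 1.5 - 0.8 = 0.7 V
Step 2: W/L = 35/5 = 7
Step 3: Id = 0.5 * 650 * 2.790e-07 * 7 * 0.7^2
Step 4: Id = 3.11e-04 A

3.11e-04


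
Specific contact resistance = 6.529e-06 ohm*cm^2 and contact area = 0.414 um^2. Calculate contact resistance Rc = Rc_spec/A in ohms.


Step 1: Convert area to cm^2: 0.414 um^2 = 4.1400e-09 cm^2
Step 2: Rc = Rc_spec / A = 6.529e-06 / 4.1400e-09
Step 3: Rc = 1.58e+03 ohms

1.58e+03


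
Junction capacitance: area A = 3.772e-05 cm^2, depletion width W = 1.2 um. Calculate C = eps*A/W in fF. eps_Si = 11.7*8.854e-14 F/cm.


Step 1: eps_Si = 11.7 * 8.854e-14 = 1.035918e-12 F/cm
Step 2: W in cm = 1.2 * 1e-4 = 1.20e-04 cm
Step 3: C = 1.035918e-12 * 3.772e-05 / 1.20e-04 = 3.256236e-13 F
Step 4: C = 325.62 fF

325.62


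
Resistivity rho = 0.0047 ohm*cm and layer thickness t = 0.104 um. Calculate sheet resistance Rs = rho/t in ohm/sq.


Step 1: Convert thickness to cm: t = 0.104 um = 1.0400e-05 cm
Step 2: Rs = rho / t = 0.0047 / 1.0400e-05
Step 3: Rs = 451.9 ohm/sq

451.9


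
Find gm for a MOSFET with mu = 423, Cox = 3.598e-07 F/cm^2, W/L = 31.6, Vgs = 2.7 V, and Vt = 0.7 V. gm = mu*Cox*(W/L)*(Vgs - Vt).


Step 1: Vov = Vgs - Vt = 2.7 - 0.7 = 2.0 V
Step 2: gm = mu * Cox * (W/L) * Vov
Step 3: gm = 423 * 3.598e-07 * 31.6 * 2.0 = 9.62e-03 S

9.62e-03


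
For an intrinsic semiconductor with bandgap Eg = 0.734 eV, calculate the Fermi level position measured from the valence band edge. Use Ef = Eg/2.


Step 1: For an intrinsic semiconductor, the Fermi level sits at midgap.
Step 2: Ef = Eg / 2 = 0.734 / 2 = 0.367 eV

0.367


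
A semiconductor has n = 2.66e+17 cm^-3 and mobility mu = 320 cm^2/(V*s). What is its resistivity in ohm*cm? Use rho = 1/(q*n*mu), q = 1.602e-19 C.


Step 1: sigma = q * n * mu = 1.602e-19 * 2.66e+17 * 320 = 1.36362e+01 S/cm
Step 2: rho = 1 / sigma = 1 / 1.36362e+01 = 0.07333 ohm*cm

0.07333


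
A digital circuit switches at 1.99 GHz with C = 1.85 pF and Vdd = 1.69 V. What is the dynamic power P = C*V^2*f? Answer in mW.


Step 1: V^2 = 1.69^2 = 2.8561 V^2
Step 2: P = C*V^2*f = 1.85e-12 F * 2.8561 * 1.99e9 Hz
Step 3: P = 1.051473215e-02 W
Step 4: P = 10.515 mW

10.515


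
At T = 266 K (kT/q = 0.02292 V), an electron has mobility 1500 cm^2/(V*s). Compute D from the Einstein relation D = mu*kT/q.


Step 1: D = mu * (kT/q)
Step 2: D = 1500 * 0.02292
Step 3: D = 34.38 cm^2/s

34.38


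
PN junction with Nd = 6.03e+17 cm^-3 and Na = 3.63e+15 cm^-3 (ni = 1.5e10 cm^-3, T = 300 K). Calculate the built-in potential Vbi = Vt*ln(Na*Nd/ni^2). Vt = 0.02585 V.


Step 1: Compute Na*Nd/ni^2 = 3.63e+15 * 6.03e+17 / (1.5e10)^2 = 9.7284e+12
Step 2: ln(9.7284e+12) = 29.9061
Step 3: Vbi = 0.02585 * 29.9061 = 0.773 V

0.773


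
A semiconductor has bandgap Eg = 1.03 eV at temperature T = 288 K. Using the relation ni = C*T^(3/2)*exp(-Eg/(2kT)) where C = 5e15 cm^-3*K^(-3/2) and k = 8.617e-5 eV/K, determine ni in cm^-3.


Step 1: Compute kT = 8.617e-5 * 288 = 0.02481696 eV
Step 2: Exponent = -Eg/(2kT) = -1.03/(2*0.02481696) = -20.75194
Step 3: T^(3/2) = 288^1.5 = 4887.52
Step 4: ni = 5e15 * 4887.52 * exp(-20.75194) = 2.37e+10 cm^-3

2.37e+10


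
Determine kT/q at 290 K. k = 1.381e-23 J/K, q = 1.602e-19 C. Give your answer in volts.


Step 1: kT = 1.381e-23 * 290 = 4.0049e-21 J
Step 2: Vt = kT/q = 4.0049e-21 / 1.602e-19
Step 3: Vt = 0.025 V

0.025


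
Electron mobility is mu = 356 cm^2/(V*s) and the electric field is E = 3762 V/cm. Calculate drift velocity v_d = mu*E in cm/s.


Step 1: v_d = mu * E
Step 2: v_d = 356 * 3762 = 1339272
Step 3: v_d = 1.34e+06 cm/s

1.34e+06
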